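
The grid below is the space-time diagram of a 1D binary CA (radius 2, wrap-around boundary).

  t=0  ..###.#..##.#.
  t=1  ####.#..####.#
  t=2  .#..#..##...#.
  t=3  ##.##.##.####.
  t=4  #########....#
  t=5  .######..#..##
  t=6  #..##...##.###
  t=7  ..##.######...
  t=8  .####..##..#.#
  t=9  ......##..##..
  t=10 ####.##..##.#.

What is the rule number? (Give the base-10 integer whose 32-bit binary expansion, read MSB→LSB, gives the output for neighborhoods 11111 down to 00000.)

  nb #####: next=#  (t=1,i=1, bit31=1)
  nb ####.: next=.  (t=1,i=2, bit30=0)
  nb ###.#: next=.  (t=0,i=4, bit29=0)
  nb ###..: next=.  (t=4,i=8, bit28=0)
  nb ##.##: next=#  (t=1,i=12, bit27=1)
  nb ##.#.: next=#  (t=0,i=5, bit26=1)
  nb ##..#: next=.  (t=5,i=7, bit25=0)
  nb ##...: next=#  (t=2,i=9, bit24=1)
  nb #.###: next=.  (t=1,i=13, bit23=0)
  nb #.##.: next=#  (t=3,i=0, bit22=1)
  nb #.#.#: next=.  (t=8,i=13, bit21=0)
  nb #.#..: next=.  (t=0,i=6, bit20=0)
  nb #..##: next=#  (t=0,i=8, bit19=1)
  nb #..#.: next=#  (t=2,i=0, bit18=1)
  nb #...#: next=#  (t=0,i=0, bit17=1)
  nb #....: next=.  (t=4,i=10, bit16=0)
  nb .####: next=.  (t=1,i=0, bit15=0)
  nb .###.: next=#  (t=0,i=3, bit14=1)
  nb .##.#: next=#  (t=0,i=10, bit13=1)
  nb .##..: next=.  (t=2,i=8, bit12=0)
  nb .#.##: next=.  (t=8,i=0, bit11=0)
  nb .#.#.: next=.  (t=8,i=12, bit10=0)
  nb .#..#: next=.  (t=0,i=7, bit9=0)
  nb .#...: next=#  (t=0,i=13, bit8=1)
  nb ..###: next=#  (t=0,i=2, bit7=1)
  nb ..##.: next=#  (t=0,i=9, bit6=1)
  nb ..#.#: next=#  (t=8,i=11, bit5=1)
  nb ..#..: next=#  (t=2,i=1, bit4=1)
  nb ...##: next=#  (t=0,i=1, bit3=1)
  nb ...#.: next=#  (t=2,i=11, bit2=1)
  nb ....#: next=.  (t=4,i=11, bit1=0)
  nb .....: next=#  (t=7,i=13, bit0=1)
  bits 10001101010011100110000111111101 = 2370724349

2370724349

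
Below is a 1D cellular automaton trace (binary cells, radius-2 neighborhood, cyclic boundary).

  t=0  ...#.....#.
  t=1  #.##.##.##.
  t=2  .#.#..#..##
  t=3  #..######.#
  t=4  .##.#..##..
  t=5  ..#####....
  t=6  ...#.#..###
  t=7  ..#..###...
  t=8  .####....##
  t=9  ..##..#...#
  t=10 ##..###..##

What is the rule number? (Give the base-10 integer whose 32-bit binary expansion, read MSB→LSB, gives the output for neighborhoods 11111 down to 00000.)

1713220117

  [31] ##### => .  t=3,i=5
  [30] ####. => #  t=3,i=7
  [29] ###.# => #  t=3,i=8
  [28] ###.. => .  t=5,i=6
  [27] ##.## => .  t=1,i=4
  [26] ##.#. => #  t=1,i=10
  [25] ##..# => #  t=3,i=1
  [24] ##... => .  t=4,i=9
  [23] #.### => .  t=8,i=1
  [22] #.##. => .  t=1,i=2
  [21] #.#.# => .  t=1,i=0
  [20] #.#.. => #  t=2,i=3
  [19] #..## => #  t=2,i=8
  [18] #..#. => #  t=2,i=5
  [17] #...# => .  t=4,i=10
  [16] #.... => #  t=0,i=0
  [15] .#### => #  t=3,i=4
  [14] .###. => .  t=6,i=9
  [13] .##.# => #  t=1,i=3
  [12] .##.. => .  t=3,i=0
  [11] .#.## => #  t=1,i=1
  [10] .#.#. => .  t=2,i=2
  [9] .#..# => #  t=2,i=4
  [8] .#... => .  t=0,i=4
  [7] ..### => .  t=3,i=3
  [6] ..##. => .  t=2,i=9
  [5] ..#.# => .  t=6,i=3
  [4] ..#.. => #  t=0,i=3
  [3] ...## => .  t=4,i=0
  [2] ...#. => #  t=0,i=2
  [1] ....# => .  t=0,i=1
  [0] ..... => #  t=0,i=6
  bits 01100110000111011010101000010101 = 1713220117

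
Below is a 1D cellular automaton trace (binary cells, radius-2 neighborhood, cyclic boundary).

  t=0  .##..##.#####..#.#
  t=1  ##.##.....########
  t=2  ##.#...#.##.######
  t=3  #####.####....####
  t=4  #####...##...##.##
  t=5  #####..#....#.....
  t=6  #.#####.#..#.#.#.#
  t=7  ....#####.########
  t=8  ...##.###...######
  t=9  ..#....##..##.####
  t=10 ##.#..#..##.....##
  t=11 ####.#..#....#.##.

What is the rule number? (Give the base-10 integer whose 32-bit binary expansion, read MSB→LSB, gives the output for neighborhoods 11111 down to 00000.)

4135341485

  ##### -> #   bit 31 = 1  t=0,i=10
  ####. -> #   bit 30 = 1  t=0,i=11
  ###.# -> #   bit 29 = 1  t=1,i=1
  ###.. -> #   bit 28 = 1  t=0,i=12
  ##.## -> .   bit 27 = 0  t=0,i=7
  ##.#. -> #   bit 26 = 1  t=2,i=2
  ##..# -> #   bit 25 = 1  t=0,i=3
  ##... -> .   bit 24 = 0  t=1,i=5
  #.### -> .   bit 23 = 0  t=0,i=8
  #.##. -> #   bit 22 = 1  t=0,i=1
  #.#.# -> #   bit 21 = 1  t=0,i=17
  #.#.. -> #   bit 20 = 1  t=2,i=3
  #..## -> #   bit 19 = 1  t=0,i=4
  #..#. -> #   bit 18 = 1  t=0,i=14
  #...# -> .   bit 17 = 0  t=2,i=5
  #.... -> .   bit 16 = 0  t=1,i=6
  .#### -> .   bit 15 = 0  t=0,i=9
  .###. -> #   bit 14 = 1  t=8,i=7
  .##.# -> .   bit 13 = 0  t=0,i=6
  .##.. -> .   bit 12 = 0  t=0,i=2
  .#.## -> #   bit 11 = 1  t=0,i=0
  .#.#. -> #   bit 10 = 1  t=0,i=16
  .#..# -> .   bit 9 = 0  t=6,i=9
  .#... -> #   bit 8 = 1  t=2,i=4
  ..### -> #   bit 7 = 1  t=1,i=10
  ..##. -> .   bit 6 = 0  t=0,i=5
  ..#.# -> #   bit 5 = 1  t=0,i=15
  ..#.. -> .   bit 4 = 0  t=5,i=7
  ...## -> #   bit 3 = 1  t=1,i=9
  ...#. -> #   bit 2 = 1  t=2,i=6
  ....# -> .   bit 1 = 0  t=1,i=8
  ..... -> #   bit 0 = 1  t=1,i=7
  bits 11110110011111000100110110101101 = 4135341485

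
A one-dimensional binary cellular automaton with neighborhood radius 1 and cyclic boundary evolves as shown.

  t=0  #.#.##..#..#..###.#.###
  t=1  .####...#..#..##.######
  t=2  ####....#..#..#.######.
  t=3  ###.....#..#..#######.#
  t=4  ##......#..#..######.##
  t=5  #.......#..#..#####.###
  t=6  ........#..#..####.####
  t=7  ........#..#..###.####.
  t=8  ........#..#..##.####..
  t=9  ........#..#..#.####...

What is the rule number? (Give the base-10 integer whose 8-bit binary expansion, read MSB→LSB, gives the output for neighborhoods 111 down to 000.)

172

  [7] ### => #  t=0,i=15
  [6] ##. => .  t=0,i=0
  [5] #.# => #  t=0,i=1
  [4] #.. => .  t=0,i=6
  [3] .## => #  t=0,i=4
  [2] .#. => #  t=0,i=2
  [1] ..# => .  t=0,i=7
  [0] ... => .  t=1,i=6
  bits 10101100 = 172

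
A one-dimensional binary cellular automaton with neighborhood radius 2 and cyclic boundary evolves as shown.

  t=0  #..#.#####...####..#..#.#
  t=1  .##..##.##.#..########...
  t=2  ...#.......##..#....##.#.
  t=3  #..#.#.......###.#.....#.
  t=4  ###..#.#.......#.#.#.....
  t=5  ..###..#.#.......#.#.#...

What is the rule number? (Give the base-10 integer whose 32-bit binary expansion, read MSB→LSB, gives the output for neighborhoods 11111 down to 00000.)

  nb #####: next=.  (t=0,i=7, bit31=0)
  nb ####.: next=#  (t=0,i=8, bit30=1)
  nb ###.#: next=#  (t=3,i=15, bit29=1)
  nb ###..: next=#  (t=0,i=9, bit28=1)
  nb ##.##: next=.  (t=1,i=7, bit27=0)
  nb ##.#.: next=.  (t=1,i=10, bit26=0)
  nb ##..#: next=#  (t=0,i=1, bit25=1)
  nb ##...: next=.  (t=0,i=10, bit24=0)
  nb #.###: next=#  (t=0,i=5, bit23=1)
  nb #.##.: next=.  (t=0,i=24, bit22=0)
  nb #.#.#: next=#  (t=4,i=17, bit21=1)
  nb #.#..: next=#  (t=1,i=11, bit20=1)
  nb #..##: next=.  (t=1,i=4, bit19=0)
  nb #..#.: next=#  (t=0,i=2, bit18=1)
  nb #...#: next=#  (t=0,i=11, bit17=1)
  nb #....: next=#  (t=1,i=23, bit16=1)
  nb .####: next=#  (t=0,i=6, bit15=1)
  nb .###.: next=.  (t=3,i=14, bit14=0)
  nb .##.#: next=.  (t=1,i=6, bit13=0)
  nb .##..: next=.  (t=0,i=0, bit12=0)
  nb .#.##: next=.  (t=0,i=4, bit11=0)
  nb .#.#.: next=.  (t=3,i=4, bit10=0)
  nb .#..#: next=#  (t=0,i=20, bit9=1)
  nb .#...: next=.  (t=2,i=4, bit8=0)
  nb ..###: next=.  (t=0,i=13, bit7=0)
  nb ..##.: next=.  (t=1,i=1, bit6=0)
  nb ..#.#: next=.  (t=0,i=3, bit5=0)
  nb ..#..: next=#  (t=0,i=19, bit4=1)
  nb ...##: next=.  (t=0,i=12, bit3=0)
  nb ...#.: next=.  (t=2,i=2, bit2=0)
  nb ....#: next=.  (t=1,i=24, bit1=0)
  nb .....: next=.  (t=2,i=6, bit0=0)
  bits 01110010101101111000001000010000 = 1924629008

1924629008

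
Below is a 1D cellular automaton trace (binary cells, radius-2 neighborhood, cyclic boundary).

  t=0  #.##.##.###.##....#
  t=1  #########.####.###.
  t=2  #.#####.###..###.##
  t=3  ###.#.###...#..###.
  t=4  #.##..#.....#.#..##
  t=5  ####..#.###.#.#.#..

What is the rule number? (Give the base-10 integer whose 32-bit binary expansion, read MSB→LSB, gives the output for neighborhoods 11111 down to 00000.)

2899914811

  ##### -> #   bit 31 = 1  t=1,i=2
  ####. -> .   bit 30 = 0  t=1,i=7
  ###.# -> #   bit 29 = 1  t=0,i=10
  ###.. -> .   bit 28 = 0  t=2,i=10
  ##.## -> #   bit 27 = 1  t=0,i=1
  ##.#. -> #   bit 26 = 1  t=3,i=3
  ##..# -> .   bit 25 = 0  t=2,i=11
  ##... -> .   bit 24 = 0  t=0,i=14
  #.### -> #   bit 23 = 1  t=0,i=8
  #.##. -> #   bit 22 = 1  t=0,i=2
  #.#.# -> .   bit 21 = 0  t=3,i=4
  #.#.. -> #   bit 20 = 1  t=4,i=14
  #..## -> #   bit 19 = 1  t=2,i=12
  #..#. -> .   bit 18 = 0  t=4,i=5
  #...# -> .   bit 17 = 0  t=3,i=10
  #.... -> #   bit 16 = 1  t=0,i=15
  .#### -> .   bit 15 = 0  t=1,i=1
  .###. -> .   bit 14 = 0  t=0,i=9
  .##.# -> #   bit 13 = 1  t=0,i=0
  .##.. -> #   bit 12 = 1  t=0,i=13
  .#.## -> .   bit 11 = 0  t=3,i=5
  .#.#. -> .   bit 10 = 0  t=4,i=13
  .#..# -> .   bit 9 = 0  t=3,i=13
  .#... -> .   bit 8 = 0  t=4,i=7
  ..### -> .   bit 7 = 0  t=2,i=13
  ..##. -> .   bit 6 = 0  t=0,i=18
  ..#.# -> #   bit 5 = 1  t=4,i=12
  ..#.. -> #   bit 4 = 1  t=3,i=12
  ...## -> #   bit 3 = 1  t=0,i=17
  ...#. -> .   bit 2 = 0  t=3,i=11
  ....# -> #   bit 1 = 1  t=0,i=16
  ..... -> #   bit 0 = 1  t=4,i=9
  bits 10101100110110010011000000111011 = 2899914811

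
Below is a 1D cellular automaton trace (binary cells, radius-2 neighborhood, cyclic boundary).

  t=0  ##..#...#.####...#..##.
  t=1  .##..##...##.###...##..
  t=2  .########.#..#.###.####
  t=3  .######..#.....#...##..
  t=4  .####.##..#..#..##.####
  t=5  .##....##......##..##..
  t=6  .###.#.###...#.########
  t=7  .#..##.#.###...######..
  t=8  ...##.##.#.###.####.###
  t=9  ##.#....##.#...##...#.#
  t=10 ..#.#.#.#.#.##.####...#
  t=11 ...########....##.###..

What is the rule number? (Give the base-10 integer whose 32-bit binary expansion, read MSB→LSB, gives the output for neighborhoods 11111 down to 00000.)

  [31] ##### => #  t=2,i=3
  [30] ####. => .  t=0,i=12
  [29] ###.# => .  t=2,i=8
  [28] ###.. => #  t=0,i=13
  [27] ##.## => .  t=0,i=22
  [26] ##.#. => #  t=2,i=9
  [25] ##..# => #  t=0,i=2
  [24] ##... => #  t=0,i=14
  [23] #.### => #  t=0,i=10
  [22] #.##. => .  t=0,i=0
  [21] #.#.# => #  t=6,i=5
  [20] #.#.. => .  t=2,i=10
  [19] #..## => #  t=0,i=19
  [18] #..#. => .  t=0,i=3
  [17] #...# => #  t=0,i=6
  [16] #.... => .  t=3,i=11
  [15] .#### => #  t=0,i=11
  [14] .###. => .  t=1,i=14
  [13] .##.# => .  t=0,i=21
  [12] .##.. => #  t=0,i=1
  [11] .#.## => .  t=0,i=9
  [10] .#.#. => #  t=10,i=3
  [9] .#..# => .  t=0,i=18
  [8] .#... => #  t=0,i=5
  [7] ..### => #  t=3,i=1
  [6] ..##. => #  t=0,i=20
  [5] ..#.# => .  t=0,i=8
  [4] ..#.. => .  t=0,i=4
  [3] ...## => .  t=1,i=0
  [2] ...#. => .  t=0,i=7
  [1] ....# => #  t=3,i=13
  [0] ..... => .  t=3,i=12
  bits 10010111101010101001010111000010 = 2544539074

2544539074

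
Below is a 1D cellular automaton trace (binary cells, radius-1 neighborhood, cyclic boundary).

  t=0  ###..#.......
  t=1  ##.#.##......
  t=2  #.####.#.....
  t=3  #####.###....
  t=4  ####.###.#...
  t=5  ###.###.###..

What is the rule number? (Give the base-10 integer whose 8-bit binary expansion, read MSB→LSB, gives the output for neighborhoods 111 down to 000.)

  ###|#  b7=1 t=0,i=1
  ##.|.  b6=0 t=0,i=2
  #.#|#  b5=1 t=1,i=2
  #..|#  b4=1 t=0,i=3
  .##|#  b3=1 t=0,i=0
  .#.|#  b2=1 t=0,i=5
  ..#|.  b1=0 t=0,i=4
  ...|.  b0=0 t=0,i=7
  bits 10111100 = 188

188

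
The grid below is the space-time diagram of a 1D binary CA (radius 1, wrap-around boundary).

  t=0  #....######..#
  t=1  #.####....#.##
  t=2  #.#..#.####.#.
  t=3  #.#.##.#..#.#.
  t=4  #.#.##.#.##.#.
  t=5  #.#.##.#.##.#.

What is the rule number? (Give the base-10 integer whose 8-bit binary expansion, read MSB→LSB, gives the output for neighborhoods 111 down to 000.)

  [7] ### => .  t=0,i=6
  [6] ##. => #  t=0,i=0
  [5] #.# => .  t=1,i=1
  [4] #.. => .  t=0,i=1
  [3] .## => #  t=0,i=5
  [2] .#. => #  t=1,i=10
  [1] ..# => #  t=0,i=4
  [0] ... => #  t=0,i=2
  bits 01001111 = 79

79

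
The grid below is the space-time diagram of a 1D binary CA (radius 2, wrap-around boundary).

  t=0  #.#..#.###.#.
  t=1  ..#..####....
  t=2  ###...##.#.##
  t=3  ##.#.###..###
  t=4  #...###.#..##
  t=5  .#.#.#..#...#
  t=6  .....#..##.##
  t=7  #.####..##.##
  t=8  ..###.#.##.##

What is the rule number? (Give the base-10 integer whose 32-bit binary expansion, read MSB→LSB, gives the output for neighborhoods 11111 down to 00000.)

  #####|#  b31=1 t=2,i=0
  ####.|#  b30=1 t=1,i=7
  ###.#|.  b29=0 t=0,i=9
  ###..|.  b28=0 t=1,i=8
  ##.##|.  b27=0 t=6,i=10
  ##.#.|.  b26=0 t=0,i=10
  ##..#|#  b25=1 t=3,i=8
  ##...|#  b24=1 t=1,i=9
  #.###|#  b23=1 t=0,i=7
  #.##.|#  b22=1 t=6,i=11
  #.#.#|.  b21=0 t=0,i=0
  #.#..|#  b20=1 t=0,i=2
  #..##|.  b19=0 t=1,i=4
  #..#.|.  b18=0 t=0,i=4
  #...#|.  b17=0 t=2,i=4
  #....|.  b16=0 t=1,i=10
  .####|#  b15=1 t=1,i=6
  .###.|#  b14=1 t=0,i=8
  .##.#|#  b13=1 t=2,i=7
  .##..|#  b12=1 t=6,i=12
  .#.##|#  b11=1 t=0,i=6
  .#.#.|.  b10=0 t=0,i=1
  .#..#|.  b9=0 t=0,i=3
  .#...|#  b8=1 t=5,i=9
  ..###|.  b7=0 t=1,i=5
  ..##.|#  b6=1 t=2,i=6
  ..#.#|#  b5=1 t=0,i=5
  ..#..|#  b4=1 t=1,i=2
  ...##|#  b3=1 t=2,i=5
  ...#.|#  b2=1 t=1,i=1
  ....#|#  b1=1 t=1,i=0
  .....|#  b0=1 t=1,i=11
  bits 11000011110100001111100101111111 = 3285252479

3285252479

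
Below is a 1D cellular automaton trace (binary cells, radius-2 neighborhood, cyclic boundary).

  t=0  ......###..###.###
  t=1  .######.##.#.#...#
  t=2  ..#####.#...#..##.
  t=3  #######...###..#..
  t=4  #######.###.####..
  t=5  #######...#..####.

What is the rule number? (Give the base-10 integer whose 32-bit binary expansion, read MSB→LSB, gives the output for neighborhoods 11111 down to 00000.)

  #####|#  b31=1 t=1,i=3
  ####.|#  b30=1 t=1,i=5
  ###.#|#  b29=1 t=0,i=13
  ###..|#  b28=1 t=0,i=8
  ##.##|.  b27=0 t=0,i=14
  ##.#.|.  b26=0 t=1,i=10
  ##..#|#  b25=1 t=0,i=9
  ##...|.  b24=0 t=0,i=0
  #.###|.  b23=0 t=0,i=15
  #.##.|#  b22=1 t=1,i=8
  #.#.#|.  b21=0 t=1,i=11
  #.#..|.  b20=0 t=1,i=13
  #..##|.  b19=0 t=0,i=10
  #..#.|#  b18=1 t=3,i=14
  #...#|#  b17=1 t=1,i=15
  #....|#  b16=1 t=0,i=1
  .####|#  b15=1 t=1,i=2
  .###.|.  b14=0 t=0,i=7
  .##.#|.  b13=0 t=1,i=9
  .##..|.  b12=0 t=2,i=16
  .#.##|.  b11=0 t=1,i=0
  .#.#.|#  b10=1 t=1,i=12
  .#..#|.  b9=0 t=2,i=13
  .#...|.  b8=0 t=1,i=14
  ..###|#  b7=1 t=0,i=6
  ..##.|#  b6=1 t=2,i=15
  ..#.#|.  b5=0 t=1,i=17
  ..#..|#  b4=1 t=2,i=12
  ...##|#  b3=1 t=0,i=5
  ...#.|#  b2=1 t=1,i=16
  ....#|#  b1=1 t=0,i=4
  .....|#  b0=1 t=0,i=2
  bits 11110010010001111000010011011111 = 4064773343

4064773343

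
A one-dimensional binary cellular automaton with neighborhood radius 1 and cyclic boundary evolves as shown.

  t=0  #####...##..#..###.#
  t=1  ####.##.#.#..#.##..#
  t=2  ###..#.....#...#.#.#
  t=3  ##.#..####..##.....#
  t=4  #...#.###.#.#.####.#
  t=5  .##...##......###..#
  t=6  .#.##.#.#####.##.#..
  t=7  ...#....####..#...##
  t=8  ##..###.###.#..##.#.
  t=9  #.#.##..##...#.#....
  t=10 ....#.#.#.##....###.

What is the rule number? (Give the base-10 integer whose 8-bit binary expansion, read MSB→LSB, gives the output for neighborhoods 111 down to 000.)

  ### -> #   bit 7 = 1  t=0,i=0
  ##. -> .   bit 6 = 0  t=0,i=4
  #.# -> .   bit 5 = 0  t=0,i=18
  #.. -> #   bit 4 = 1  t=0,i=5
  .## -> #   bit 3 = 1  t=0,i=8
  .#. -> .   bit 2 = 0  t=0,i=12
  ..# -> .   bit 1 = 0  t=0,i=7
  ... -> #   bit 0 = 1  t=0,i=6
  bits 10011001 = 153

153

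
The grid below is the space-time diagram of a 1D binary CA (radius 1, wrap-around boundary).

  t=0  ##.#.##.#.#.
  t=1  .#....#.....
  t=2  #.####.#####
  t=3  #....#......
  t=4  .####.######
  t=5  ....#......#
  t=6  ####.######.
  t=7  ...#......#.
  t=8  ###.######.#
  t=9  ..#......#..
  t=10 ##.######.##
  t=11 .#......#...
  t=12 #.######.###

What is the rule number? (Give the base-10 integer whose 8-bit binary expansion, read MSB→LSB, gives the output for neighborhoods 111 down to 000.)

83

  [7] ### => .  t=2,i=3
  [6] ##. => #  t=0,i=1
  [5] #.# => .  t=0,i=2
  [4] #.. => #  t=1,i=2
  [3] .## => .  t=0,i=0
  [2] .#. => .  t=0,i=3
  [1] ..# => #  t=1,i=0
  [0] ... => #  t=1,i=3
  bits 01010011 = 83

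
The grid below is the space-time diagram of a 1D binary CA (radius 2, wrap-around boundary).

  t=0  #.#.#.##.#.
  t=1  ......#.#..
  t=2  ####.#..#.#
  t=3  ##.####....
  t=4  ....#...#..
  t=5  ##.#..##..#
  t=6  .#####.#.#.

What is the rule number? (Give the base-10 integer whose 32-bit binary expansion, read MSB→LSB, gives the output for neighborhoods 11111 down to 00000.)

  nb #####: next=#  (t=2,i=1, bit31=1)
  nb ####.: next=.  (t=2,i=2, bit30=0)
  nb ###.#: next=#  (t=2,i=3, bit29=1)
  nb ###..: next=.  (t=3,i=6, bit28=0)
  nb ##.##: next=.  (t=3,i=2, bit27=0)
  nb ##.#.: next=#  (t=0,i=8, bit26=1)
  nb ##..#: next=.  (t=5,i=8, bit25=0)
  nb ##...: next=.  (t=3,i=7, bit24=0)
  nb #.###: next=.  (t=2,i=10, bit23=0)
  nb #.##.: next=#  (t=0,i=6, bit22=1)
  nb #.#.#: next=.  (t=0,i=0, bit21=0)
  nb #.#..: next=#  (t=1,i=8, bit20=1)
  nb #..##: next=#  (t=5,i=5, bit19=1)
  nb #..#.: next=.  (t=2,i=7, bit18=0)
  nb #...#: next=#  (t=4,i=6, bit17=1)
  nb #....: next=#  (t=1,i=10, bit16=1)
  nb .####: next=#  (t=2,i=0, bit15=1)
  nb .###.: next=.  (t=5,i=0, bit14=0)
  nb .##.#: next=.  (t=0,i=7, bit13=0)
  nb .##..: next=#  (t=5,i=7, bit12=1)
  nb .#.##: next=.  (t=0,i=5, bit11=0)
  nb .#.#.: next=.  (t=0,i=1, bit10=0)
  nb .#..#: next=#  (t=2,i=6, bit9=1)
  nb .#...: next=.  (t=1,i=9, bit8=0)
  nb ..###: next=.  (t=5,i=10, bit7=0)
  nb ..##.: next=.  (t=3,i=0, bit6=0)
  nb ..#.#: next=.  (t=1,i=6, bit5=0)
  nb ..#..: next=.  (t=4,i=4, bit4=0)
  nb ...##: next=.  (t=3,i=10, bit3=0)
  nb ...#.: next=#  (t=1,i=5, bit2=1)
  nb ....#: next=.  (t=1,i=4, bit1=0)
  nb .....: next=#  (t=1,i=0, bit0=1)
  bits 10100100010110111001001000000101 = 2757464581

2757464581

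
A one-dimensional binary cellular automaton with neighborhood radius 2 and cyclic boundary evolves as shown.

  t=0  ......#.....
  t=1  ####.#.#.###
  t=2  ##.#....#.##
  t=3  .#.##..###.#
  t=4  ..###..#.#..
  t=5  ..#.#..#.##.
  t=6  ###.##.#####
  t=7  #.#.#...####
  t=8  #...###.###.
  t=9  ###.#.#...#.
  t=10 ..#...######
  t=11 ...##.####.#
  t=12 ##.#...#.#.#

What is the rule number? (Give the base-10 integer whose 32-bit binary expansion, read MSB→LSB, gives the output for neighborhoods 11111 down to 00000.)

2974981093

  nb #####: next=#  (t=1,i=0, bit31=1)
  nb ####.: next=.  (t=1,i=2, bit30=0)
  nb ###.#: next=#  (t=1,i=3, bit29=1)
  nb ###..: next=#  (t=4,i=4, bit28=1)
  nb ##.##: next=.  (t=6,i=3, bit27=0)
  nb ##.#.: next=.  (t=1,i=4, bit26=0)
  nb ##..#: next=.  (t=3,i=5, bit25=0)
  nb ##...: next=#  (t=5,i=11, bit24=1)
  nb #.###: next=.  (t=1,i=9, bit23=0)
  nb #.##.: next=#  (t=3,i=3, bit22=1)
  nb #.#.#: next=.  (t=1,i=5, bit21=0)
  nb #.#..: next=#  (t=2,i=3, bit20=1)
  nb #..##: next=.  (t=3,i=6, bit19=0)
  nb #..#.: next=.  (t=4,i=6, bit18=0)
  nb #...#: next=#  (t=5,i=0, bit17=1)
  nb #....: next=.  (t=0,i=8, bit16=0)
  nb .####: next=#  (t=1,i=10, bit15=1)
  nb .###.: next=.  (t=3,i=8, bit14=0)
  nb .##.#: next=.  (t=6,i=5, bit13=0)
  nb .##..: next=#  (t=3,i=4, bit12=1)
  nb .#.##: next=#  (t=1,i=8, bit11=1)
  nb .#.#.: next=.  (t=1,i=6, bit10=0)
  nb .#..#: next=#  (t=5,i=5, bit9=1)
  nb .#...: next=#  (t=0,i=7, bit8=1)
  nb ..###: next=#  (t=3,i=7, bit7=1)
  nb ..##.: next=#  (t=11,i=3, bit6=1)
  nb ..#.#: next=#  (t=2,i=8, bit5=1)
  nb ..#..: next=.  (t=0,i=6, bit4=0)
  nb ...##: next=.  (t=4,i=1, bit3=0)
  nb ...#.: next=#  (t=0,i=5, bit2=1)
  nb ....#: next=.  (t=0,i=4, bit1=0)
  nb .....: next=#  (t=0,i=0, bit0=1)
  bits 10110001010100101001101111100101 = 2974981093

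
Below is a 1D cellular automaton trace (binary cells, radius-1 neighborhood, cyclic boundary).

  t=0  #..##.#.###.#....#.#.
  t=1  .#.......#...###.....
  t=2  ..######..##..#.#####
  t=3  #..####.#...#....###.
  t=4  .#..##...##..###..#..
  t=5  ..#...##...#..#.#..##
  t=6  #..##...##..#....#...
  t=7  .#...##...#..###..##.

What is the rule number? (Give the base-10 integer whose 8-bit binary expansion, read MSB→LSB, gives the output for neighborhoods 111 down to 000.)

  ###|#  b7=1 t=0,i=9
  ##.|.  b6=0 t=0,i=4
  #.#|.  b5=0 t=0,i=5
  #..|#  b4=1 t=0,i=1
  .##|.  b3=0 t=0,i=3
  .#.|.  b2=0 t=0,i=0
  ..#|.  b1=0 t=0,i=2
  ...|#  b0=1 t=0,i=14
  bits 10010001 = 145

145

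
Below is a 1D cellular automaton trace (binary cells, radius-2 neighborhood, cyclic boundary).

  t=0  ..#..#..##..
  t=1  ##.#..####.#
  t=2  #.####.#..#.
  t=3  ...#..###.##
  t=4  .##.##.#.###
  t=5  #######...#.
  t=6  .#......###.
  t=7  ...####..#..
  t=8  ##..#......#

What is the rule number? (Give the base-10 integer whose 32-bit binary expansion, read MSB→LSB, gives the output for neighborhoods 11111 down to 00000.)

  nb #####: next=.  (t=5,i=2, bit31=0)
  nb ####.: next=.  (t=1,i=8, bit30=0)
  nb ###.#: next=.  (t=1,i=1, bit29=0)
  nb ###..: next=.  (t=5,i=6, bit28=0)
  nb ##.##: next=#  (t=1,i=10, bit27=1)
  nb ##.#.: next=#  (t=1,i=2, bit26=1)
  nb ##..#: next=.  (t=6,i=11, bit25=0)
  nb ##...: next=.  (t=0,i=10, bit24=0)
  nb #.###: next=.  (t=1,i=11, bit23=0)
  nb #.##.: next=#  (t=3,i=10, bit22=1)
  nb #.#.#: next=.  (t=2,i=0, bit21=0)
  nb #.#..: next=#  (t=1,i=3, bit20=1)
  nb #..##: next=#  (t=0,i=7, bit19=1)
  nb #..#.: next=.  (t=0,i=4, bit18=0)
  nb #...#: next=#  (t=3,i=1, bit17=1)
  nb #....: next=#  (t=0,i=11, bit16=1)
  nb .####: next=#  (t=1,i=7, bit15=1)
  nb .###.: next=#  (t=1,i=0, bit14=1)
  nb .##.#: next=#  (t=4,i=2, bit13=1)
  nb .##..: next=#  (t=0,i=9, bit12=1)
  nb .#.##: next=.  (t=2,i=1, bit11=0)
  nb .#.#.: next=#  (t=2,i=11, bit10=1)
  nb .#..#: next=#  (t=0,i=3, bit9=1)
  nb .#...: next=.  (t=6,i=2, bit8=0)
  nb ..###: next=.  (t=1,i=6, bit7=0)
  nb ..##.: next=#  (t=0,i=8, bit6=1)
  nb ..#.#: next=#  (t=2,i=10, bit5=1)
  nb ..#..: next=.  (t=0,i=2, bit4=0)
  nb ...##: next=.  (t=6,i=7, bit3=0)
  nb ...#.: next=#  (t=0,i=1, bit2=1)
  nb ....#: next=#  (t=0,i=0, bit1=1)
  nb .....: next=#  (t=6,i=4, bit0=1)
  bits 00001100010110111111011001100111 = 207353447

207353447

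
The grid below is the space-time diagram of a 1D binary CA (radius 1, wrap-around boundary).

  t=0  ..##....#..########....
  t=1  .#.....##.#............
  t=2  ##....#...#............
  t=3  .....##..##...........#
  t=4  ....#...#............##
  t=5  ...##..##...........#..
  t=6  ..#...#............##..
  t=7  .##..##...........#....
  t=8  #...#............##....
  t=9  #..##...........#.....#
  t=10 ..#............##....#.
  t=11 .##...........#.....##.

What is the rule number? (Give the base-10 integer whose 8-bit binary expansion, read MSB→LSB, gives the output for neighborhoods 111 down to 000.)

6

  [7] ### => .  t=0,i=12
  [6] ##. => .  t=0,i=3
  [5] #.# => .  t=1,i=9
  [4] #.. => .  t=0,i=4
  [3] .## => .  t=0,i=2
  [2] .#. => #  t=0,i=8
  [1] ..# => #  t=0,i=1
  [0] ... => .  t=0,i=0
  bits 00000110 = 6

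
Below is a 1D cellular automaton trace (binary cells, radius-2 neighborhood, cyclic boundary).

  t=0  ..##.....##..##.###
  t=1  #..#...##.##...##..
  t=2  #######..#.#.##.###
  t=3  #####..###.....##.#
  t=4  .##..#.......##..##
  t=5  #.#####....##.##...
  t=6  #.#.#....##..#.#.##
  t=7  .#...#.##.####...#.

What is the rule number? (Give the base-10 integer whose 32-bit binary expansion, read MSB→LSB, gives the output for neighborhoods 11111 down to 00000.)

2391151422

  [31] ##### => #  t=2,i=0
  [30] ####. => .  t=2,i=5
  [29] ###.# => .  t=6,i=0
  [28] ###.. => .  t=0,i=18
  [27] ##.## => #  t=0,i=15
  [26] ##.#. => #  t=6,i=1
  [25] ##..# => #  t=0,i=0
  [24] ##... => .  t=0,i=4
  [23] #.### => #  t=0,i=16
  [22] #.##. => .  t=1,i=10
  [21] #.#.# => .  t=2,i=11
  [20] #.#.. => .  t=6,i=4
  [19] #..## => .  t=0,i=1
  [18] #..#. => #  t=1,i=2
  [17] #...# => #  t=1,i=5
  [16] #.... => .  t=0,i=5
  [15] .#### => .  t=2,i=17
  [14] .###. => .  t=0,i=17
  [13] .##.# => .  t=0,i=14
  [12] .##.. => #  t=0,i=3
  [11] .#.## => .  t=2,i=12
  [10] .#.#. => .  t=2,i=10
  [9] .#..# => #  t=1,i=1
  [8] .#... => #  t=1,i=4
  [7] ..### => .  t=3,i=7
  [6] ..##. => .  t=0,i=2
  [5] ..#.# => #  t=2,i=9
  [4] ..#.. => #  t=1,i=0
  [3] ...## => #  t=0,i=8
  [2] ...#. => #  t=5,i=18
  [1] ....# => #  t=0,i=7
  [0] ..... => .  t=0,i=6
  bits 10001110100001100001001100111110 = 2391151422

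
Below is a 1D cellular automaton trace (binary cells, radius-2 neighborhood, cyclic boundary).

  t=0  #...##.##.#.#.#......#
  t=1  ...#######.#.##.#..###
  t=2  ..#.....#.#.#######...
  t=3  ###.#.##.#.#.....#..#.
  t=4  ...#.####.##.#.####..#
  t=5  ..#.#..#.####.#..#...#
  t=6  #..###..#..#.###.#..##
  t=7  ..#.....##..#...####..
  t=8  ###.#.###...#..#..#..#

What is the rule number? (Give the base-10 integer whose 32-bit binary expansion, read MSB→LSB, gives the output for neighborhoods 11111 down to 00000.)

  #####|.  b31=0 t=1,i=5
  ####.|#  b30=1 t=1,i=8
  ###.#|.  b29=0 t=1,i=9
  ###..|.  b28=0 t=1,i=21
  ##.##|#  b27=1 t=0,i=6
  ##.#.|#  b26=1 t=0,i=9
  ##..#|.  b25=0 t=4,i=19
  ##...|.  b24=0 t=0,i=1
  #.###|.  b23=0 t=2,i=12
  #.##.|#  b22=1 t=0,i=7
  #.#.#|.  b21=0 t=0,i=10
  #.#..|#  b20=1 t=0,i=14
  #..##|#  b19=1 t=1,i=18
  #..#.|.  b18=0 t=3,i=19
  #...#|.  b17=0 t=0,i=2
  #....|#  b16=1 t=0,i=16
  .####|.  b15=0 t=1,i=4
  .###.|.  b14=0 t=1,i=20
  .##.#|#  b13=1 t=0,i=5
  .##..|.  b12=0 t=0,i=0
  .#.##|#  b11=1 t=1,i=12
  .#.#.|#  b10=1 t=0,i=11
  .#..#|#  b9=1 t=1,i=17
  .#...|.  b8=0 t=0,i=15
  ..###|.  b7=0 t=1,i=3
  ..##.|#  b6=1 t=0,i=4
  ..#.#|.  b5=0 t=2,i=8
  ..#..|#  b4=1 t=2,i=2
  ...##|#  b3=1 t=0,i=3
  ...#.|#  b2=1 t=2,i=1
  ....#|#  b1=1 t=0,i=19
  .....|.  b0=0 t=0,i=17
  bits 01001100010110010010111001011110 = 1280912990

1280912990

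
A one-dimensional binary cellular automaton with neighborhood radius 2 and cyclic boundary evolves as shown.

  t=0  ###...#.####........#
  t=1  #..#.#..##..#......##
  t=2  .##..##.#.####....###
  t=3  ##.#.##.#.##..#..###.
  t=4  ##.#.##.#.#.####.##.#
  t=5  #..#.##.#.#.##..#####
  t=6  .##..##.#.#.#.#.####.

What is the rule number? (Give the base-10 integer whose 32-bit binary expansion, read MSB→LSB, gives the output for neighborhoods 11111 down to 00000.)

2348082140

  ##### -> #   bit 31 = 1  t=5,i=18
  ####. -> .   bit 30 = 0  t=0,i=1
  ###.# -> .   bit 29 = 0  t=2,i=20
  ###.. -> .   bit 28 = 0  t=0,i=2
  ##.## -> #   bit 27 = 1  t=2,i=0
  ##.#. -> .   bit 26 = 0  t=2,i=7
  ##..# -> #   bit 25 = 1  t=1,i=1
  ##... -> #   bit 24 = 1  t=0,i=3
  #.### -> #   bit 23 = 1  t=0,i=8
  #.##. -> #   bit 22 = 1  t=2,i=1
  #.#.# -> #   bit 21 = 1  t=2,i=8
  #.#.. -> #   bit 20 = 1  t=1,i=5
  #..## -> .   bit 19 = 0  t=1,i=7
  #..#. -> #   bit 18 = 1  t=1,i=2
  #...# -> .   bit 17 = 0  t=0,i=4
  #.... -> .   bit 16 = 0  t=0,i=13
  .#### -> #   bit 15 = 1  t=0,i=0
  .###. -> #   bit 14 = 1  t=1,i=20
  .##.# -> #   bit 13 = 1  t=2,i=6
  .##.. -> .   bit 12 = 0  t=1,i=9
  .#.## -> .   bit 11 = 0  t=0,i=7
  .#.#. -> .   bit 10 = 0  t=1,i=4
  .#..# -> #   bit 9 = 1  t=1,i=6
  .#... -> #   bit 8 = 1  t=1,i=13
  ..### -> #   bit 7 = 1  t=0,i=20
  ..##. -> #   bit 6 = 1  t=1,i=8
  ..#.# -> .   bit 5 = 0  t=0,i=6
  ..#.. -> #   bit 4 = 1  t=1,i=12
  ...## -> #   bit 3 = 1  t=0,i=19
  ...#. -> #   bit 2 = 1  t=0,i=5
  ....# -> .   bit 1 = 0  t=0,i=18
  ..... -> .   bit 0 = 0  t=0,i=14
  bits 10001011111101001110001111011100 = 2348082140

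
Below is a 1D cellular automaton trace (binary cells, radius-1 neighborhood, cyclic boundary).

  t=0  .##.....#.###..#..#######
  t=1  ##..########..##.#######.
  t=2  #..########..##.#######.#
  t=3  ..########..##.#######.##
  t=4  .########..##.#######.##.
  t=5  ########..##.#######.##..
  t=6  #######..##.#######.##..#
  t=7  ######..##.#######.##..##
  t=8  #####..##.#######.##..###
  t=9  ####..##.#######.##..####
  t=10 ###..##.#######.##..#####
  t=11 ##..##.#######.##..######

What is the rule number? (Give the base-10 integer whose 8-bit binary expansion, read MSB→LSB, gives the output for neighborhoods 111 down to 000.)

  nb ###: next=#  (t=0,i=11, bit7=1)
  nb ##.: next=.  (t=0,i=2, bit6=0)
  nb #.#: next=#  (t=0,i=0, bit5=1)
  nb #..: next=.  (t=0,i=3, bit4=0)
  nb .##: next=#  (t=0,i=1, bit3=1)
  nb .#.: next=#  (t=0,i=8, bit2=1)
  nb ..#: next=#  (t=0,i=7, bit1=1)
  nb ...: next=#  (t=0,i=4, bit0=1)
  bits 10101111 = 175

175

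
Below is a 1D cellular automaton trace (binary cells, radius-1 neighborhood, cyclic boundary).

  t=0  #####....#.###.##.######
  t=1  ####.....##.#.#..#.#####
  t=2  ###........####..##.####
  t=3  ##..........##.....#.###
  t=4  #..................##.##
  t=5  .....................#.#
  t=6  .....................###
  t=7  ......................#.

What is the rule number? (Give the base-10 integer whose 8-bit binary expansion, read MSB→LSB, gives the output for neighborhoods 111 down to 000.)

164

  nb ###: next=#  (t=0,i=0, bit7=1)
  nb ##.: next=.  (t=0,i=4, bit6=0)
  nb #.#: next=#  (t=0,i=10, bit5=1)
  nb #..: next=.  (t=0,i=5, bit4=0)
  nb .##: next=.  (t=0,i=11, bit3=0)
  nb .#.: next=#  (t=0,i=9, bit2=1)
  nb ..#: next=.  (t=0,i=8, bit1=0)
  nb ...: next=.  (t=0,i=6, bit0=0)
  bits 10100100 = 164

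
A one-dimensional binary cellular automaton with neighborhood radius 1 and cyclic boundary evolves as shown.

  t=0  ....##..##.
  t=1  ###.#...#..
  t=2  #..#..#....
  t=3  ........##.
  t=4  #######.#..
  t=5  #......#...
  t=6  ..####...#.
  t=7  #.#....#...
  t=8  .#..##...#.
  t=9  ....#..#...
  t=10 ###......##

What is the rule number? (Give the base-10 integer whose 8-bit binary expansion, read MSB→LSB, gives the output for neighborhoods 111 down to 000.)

41

  nb ###: next=.  (t=1,i=1, bit7=0)
  nb ##.: next=.  (t=0,i=5, bit6=0)
  nb #.#: next=#  (t=1,i=3, bit5=1)
  nb #..: next=.  (t=0,i=6, bit4=0)
  nb .##: next=#  (t=0,i=4, bit3=1)
  nb .#.: next=.  (t=1,i=4, bit2=0)
  nb ..#: next=.  (t=0,i=3, bit1=0)
  nb ...: next=#  (t=0,i=0, bit0=1)
  bits 00101001 = 41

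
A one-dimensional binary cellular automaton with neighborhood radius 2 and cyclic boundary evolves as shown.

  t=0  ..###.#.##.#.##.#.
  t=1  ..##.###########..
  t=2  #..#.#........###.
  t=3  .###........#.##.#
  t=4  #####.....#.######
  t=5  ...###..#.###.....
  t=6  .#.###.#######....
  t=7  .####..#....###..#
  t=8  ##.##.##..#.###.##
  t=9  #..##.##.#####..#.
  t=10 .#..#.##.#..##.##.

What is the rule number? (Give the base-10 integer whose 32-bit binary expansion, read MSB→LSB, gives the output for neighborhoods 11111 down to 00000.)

1441036978

  #####|.  b31=0 t=1,i=7
  ####.|#  b30=1 t=1,i=14
  ###.#|.  b29=0 t=0,i=4
  ###..|#  b28=1 t=1,i=15
  ##.##|.  b27=0 t=1,i=4
  ##.#.|#  b26=1 t=0,i=5
  ##..#|.  b25=0 t=5,i=6
  ##...|#  b24=1 t=1,i=16
  #.###|#  b23=1 t=1,i=5
  #.##.|#  b22=1 t=0,i=8
  #.#.#|#  b21=1 t=0,i=6
  #.#..|.  b20=0 t=0,i=16
  #..##|.  b19=0 t=9,i=2
  #..#.|#  b18=1 t=2,i=2
  #...#|.  b17=0 t=0,i=0
  #....|.  b16=0 t=1,i=17
  .####|.  b15=0 t=1,i=6
  .###.|#  b14=1 t=0,i=3
  .##.#|#  b13=1 t=0,i=9
  .##..|#  b12=1 t=8,i=7
  .#.##|#  b11=1 t=0,i=7
  .#.#.|.  b10=0 t=2,i=4
  .#..#|#  b9=1 t=2,i=1
  .#...|.  b8=0 t=0,i=17
  ..###|#  b7=1 t=0,i=2
  ..##.|.  b6=0 t=1,i=2
  ..#.#|#  b5=1 t=2,i=3
  ..#..|#  b4=1 t=7,i=7
  ...##|.  b3=0 t=0,i=1
  ...#.|.  b2=0 t=3,i=11
  ....#|#  b1=1 t=1,i=0
  .....|.  b0=0 t=2,i=8
  bits 01010101111001000111101010110010 = 1441036978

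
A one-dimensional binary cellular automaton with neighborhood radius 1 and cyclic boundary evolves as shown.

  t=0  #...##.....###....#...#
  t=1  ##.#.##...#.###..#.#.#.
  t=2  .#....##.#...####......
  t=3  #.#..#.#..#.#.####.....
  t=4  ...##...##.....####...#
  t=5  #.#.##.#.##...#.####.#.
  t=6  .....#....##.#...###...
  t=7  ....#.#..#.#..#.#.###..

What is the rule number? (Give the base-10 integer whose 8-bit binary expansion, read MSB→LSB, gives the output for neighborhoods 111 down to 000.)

210

  ### -> #   bit 7 = 1  t=0,i=12
  ##. -> #   bit 6 = 1  t=0,i=0
  #.# -> .   bit 5 = 0  t=1,i=2
  #.. -> #   bit 4 = 1  t=0,i=1
  .## -> .   bit 3 = 0  t=0,i=4
  .#. -> .   bit 2 = 0  t=0,i=18
  ..# -> #   bit 1 = 1  t=0,i=3
  ... -> .   bit 0 = 0  t=0,i=2
  bits 11010010 = 210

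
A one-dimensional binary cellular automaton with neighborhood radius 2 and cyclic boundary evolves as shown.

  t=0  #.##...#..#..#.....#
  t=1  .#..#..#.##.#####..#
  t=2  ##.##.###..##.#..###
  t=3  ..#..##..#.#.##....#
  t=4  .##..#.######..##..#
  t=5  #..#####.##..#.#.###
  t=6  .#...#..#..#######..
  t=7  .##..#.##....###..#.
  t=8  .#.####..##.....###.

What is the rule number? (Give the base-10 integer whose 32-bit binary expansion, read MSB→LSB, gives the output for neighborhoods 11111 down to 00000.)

  #####|#  b31=1 t=1,i=14
  ####.|.  b30=0 t=1,i=15
  ###.#|.  b29=0 t=2,i=1
  ###..|.  b28=0 t=1,i=16
  ##.##|#  b27=1 t=0,i=1
  ##.#.|#  b26=1 t=2,i=13
  ##..#|#  b25=1 t=1,i=17
  ##...|#  b24=1 t=0,i=4
  #.###|#  b23=1 t=1,i=12
  #.##.|.  b22=0 t=0,i=2
  #.#.#|#  b21=1 t=3,i=11
  #.#..|#  b20=1 t=1,i=1
  #..##|.  b19=0 t=2,i=10
  #..#.|#  b18=1 t=0,i=9
  #...#|.  b17=0 t=0,i=5
  #....|#  b16=1 t=0,i=15
  .####|.  b15=0 t=1,i=13
  .###.|.  b14=0 t=2,i=7
  .##.#|.  b13=0 t=0,i=0
  .##..|.  b12=0 t=0,i=3
  .#.##|#  b11=1 t=1,i=8
  .#.#.|#  b10=1 t=1,i=0
  .#..#|.  b9=0 t=0,i=8
  .#...|#  b8=1 t=0,i=14
  ..###|.  b7=0 t=2,i=17
  ..##.|#  b6=1 t=0,i=19
  ..#.#|#  b5=1 t=1,i=7
  ..#..|#  b4=1 t=0,i=7
  ...##|.  b3=0 t=0,i=18
  ...#.|.  b2=0 t=0,i=6
  ....#|.  b1=0 t=0,i=17
  .....|#  b0=1 t=0,i=16
  bits 10001111101101010000110101110001 = 2411007345

2411007345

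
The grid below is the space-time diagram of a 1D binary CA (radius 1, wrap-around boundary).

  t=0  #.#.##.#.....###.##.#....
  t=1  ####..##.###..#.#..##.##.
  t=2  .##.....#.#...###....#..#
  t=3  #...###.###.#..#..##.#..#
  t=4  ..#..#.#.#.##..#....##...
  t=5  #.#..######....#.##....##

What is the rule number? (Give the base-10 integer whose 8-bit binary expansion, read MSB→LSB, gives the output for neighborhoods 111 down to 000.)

165

  nb ###: next=#  (t=0,i=14, bit7=1)
  nb ##.: next=.  (t=0,i=5, bit6=0)
  nb #.#: next=#  (t=0,i=1, bit5=1)
  nb #..: next=.  (t=0,i=8, bit4=0)
  nb .##: next=.  (t=0,i=4, bit3=0)
  nb .#.: next=#  (t=0,i=0, bit2=1)
  nb ..#: next=.  (t=0,i=12, bit1=0)
  nb ...: next=#  (t=0,i=9, bit0=1)
  bits 10100101 = 165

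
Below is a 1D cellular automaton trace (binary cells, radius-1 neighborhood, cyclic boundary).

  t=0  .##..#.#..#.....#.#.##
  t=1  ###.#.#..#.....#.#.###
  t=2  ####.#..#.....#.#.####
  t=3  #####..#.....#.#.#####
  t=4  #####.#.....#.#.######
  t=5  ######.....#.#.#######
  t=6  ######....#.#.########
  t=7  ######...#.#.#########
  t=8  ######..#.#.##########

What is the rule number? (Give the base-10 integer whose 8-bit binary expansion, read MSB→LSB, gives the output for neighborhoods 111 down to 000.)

234

  [7] ### => #  t=1,i=0
  [6] ##. => #  t=0,i=2
  [5] #.# => #  t=0,i=0
  [4] #.. => .  t=0,i=3
  [3] .## => #  t=0,i=1
  [2] .#. => .  t=0,i=5
  [1] ..# => #  t=0,i=4
  [0] ... => .  t=0,i=12
  bits 11101010 = 234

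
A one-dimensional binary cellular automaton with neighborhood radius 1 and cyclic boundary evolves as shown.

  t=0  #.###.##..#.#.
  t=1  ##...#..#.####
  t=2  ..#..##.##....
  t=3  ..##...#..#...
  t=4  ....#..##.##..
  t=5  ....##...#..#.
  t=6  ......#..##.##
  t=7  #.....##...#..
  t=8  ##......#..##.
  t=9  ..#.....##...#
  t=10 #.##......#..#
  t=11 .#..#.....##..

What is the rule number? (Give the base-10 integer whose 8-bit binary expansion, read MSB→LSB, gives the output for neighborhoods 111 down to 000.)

52

  ###|.  b7=0 t=0,i=3
  ##.|.  b6=0 t=0,i=4
  #.#|#  b5=1 t=0,i=1
  #..|#  b4=1 t=0,i=8
  .##|.  b3=0 t=0,i=2
  .#.|#  b2=1 t=0,i=0
  ..#|.  b1=0 t=0,i=9
  ...|.  b0=0 t=1,i=3
  bits 00110100 = 52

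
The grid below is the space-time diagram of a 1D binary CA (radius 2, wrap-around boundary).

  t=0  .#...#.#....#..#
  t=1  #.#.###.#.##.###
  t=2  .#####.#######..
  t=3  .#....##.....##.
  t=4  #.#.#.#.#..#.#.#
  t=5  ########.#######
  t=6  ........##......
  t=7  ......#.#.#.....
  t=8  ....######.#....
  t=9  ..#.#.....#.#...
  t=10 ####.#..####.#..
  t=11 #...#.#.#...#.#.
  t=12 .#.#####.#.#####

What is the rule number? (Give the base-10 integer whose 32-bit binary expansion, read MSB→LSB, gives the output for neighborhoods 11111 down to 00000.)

535064550

  ##### -> .   bit 31 = 0  t=2,i=3
  ####. -> .   bit 30 = 0  t=1,i=15
  ###.# -> .   bit 29 = 0  t=1,i=0
  ###.. -> #   bit 28 = 1  t=2,i=13
  ##.## -> #   bit 27 = 1  t=1,i=12
  ##.#. -> #   bit 26 = 1  t=1,i=1
  ##..# -> #   bit 25 = 1  t=3,i=15
  ##... -> #   bit 24 = 1  t=2,i=14
  #.### -> #   bit 23 = 1  t=1,i=4
  #.##. -> #   bit 22 = 1  t=1,i=10
  #.#.# -> #   bit 21 = 1  t=1,i=2
  #.#.. -> .   bit 20 = 0  t=0,i=1
  #..## -> .   bit 19 = 0  t=10,i=7
  #..#. -> #   bit 18 = 1  t=0,i=14
  #...# -> .   bit 17 = 0  t=0,i=3
  #.... -> .   bit 16 = 0  t=0,i=9
  .#### -> .   bit 15 = 0  t=1,i=14
  .###. -> #   bit 14 = 1  t=1,i=5
  .##.# -> #   bit 13 = 1  t=1,i=11
  .##.. -> .   bit 12 = 0  t=3,i=7
  .#.## -> #   bit 11 = 1  t=1,i=3
  .#.#. -> #   bit 10 = 1  t=0,i=0
  .#..# -> #   bit 9 = 1  t=0,i=13
  .#... -> #   bit 8 = 1  t=0,i=2
  ..### -> #   bit 7 = 1  t=2,i=1
  ..##. -> #   bit 6 = 1  t=3,i=6
  ..#.# -> #   bit 5 = 1  t=0,i=5
  ..#.. -> .   bit 4 = 0  t=0,i=12
  ...## -> .   bit 3 = 0  t=2,i=0
  ...#. -> #   bit 2 = 1  t=0,i=4
  ....# -> #   bit 1 = 1  t=0,i=10
  ..... -> .   bit 0 = 0  t=3,i=10
  bits 00011111111001000110111111100110 = 535064550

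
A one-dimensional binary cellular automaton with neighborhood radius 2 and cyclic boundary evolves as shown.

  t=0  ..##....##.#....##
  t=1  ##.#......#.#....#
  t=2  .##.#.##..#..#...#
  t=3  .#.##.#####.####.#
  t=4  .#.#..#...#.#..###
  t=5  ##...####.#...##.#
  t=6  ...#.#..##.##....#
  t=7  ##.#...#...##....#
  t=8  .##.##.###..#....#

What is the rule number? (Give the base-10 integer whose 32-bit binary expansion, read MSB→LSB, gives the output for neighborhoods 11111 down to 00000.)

  [31] ##### => .  t=3,i=8
  [30] ####. => .  t=3,i=9
  [29] ###.# => #  t=1,i=1
  [28] ###.. => .  t=5,i=1
  [27] ##.## => .  t=3,i=5
  [26] ##.#. => #  t=0,i=10
  [25] ##..# => #  t=0,i=0
  [24] ##... => .  t=0,i=4
  [23] #.### => #  t=3,i=6
  [22] #.##. => #  t=2,i=1
  [21] #.#.# => #  t=2,i=4
  [20] #.#.. => .  t=0,i=11
  [19] #..## => #  t=0,i=1
  [18] #..#. => #  t=2,i=9
  [17] #...# => #  t=2,i=15
  [16] #.... => .  t=0,i=5
  [15] .#### => .  t=3,i=7
  [14] .###. => .  t=1,i=0
  [13] .##.# => .  t=0,i=9
  [12] .##.. => #  t=0,i=3
  [11] .#.## => .  t=2,i=0
  [10] .#.#. => .  t=1,i=11
  [9] .#..# => .  t=2,i=11
  [8] .#... => #  t=0,i=12
  [7] ..### => #  t=1,i=17
  [6] ..##. => .  t=0,i=2
  [5] ..#.# => #  t=1,i=10
  [4] ..#.. => #  t=2,i=10
  [3] ...## => .  t=0,i=7
  [2] ...#. => .  t=1,i=9
  [1] ....# => .  t=0,i=6
  [0] ..... => #  t=1,i=6
  bits 00100110111011100001000110110001 = 653136305

653136305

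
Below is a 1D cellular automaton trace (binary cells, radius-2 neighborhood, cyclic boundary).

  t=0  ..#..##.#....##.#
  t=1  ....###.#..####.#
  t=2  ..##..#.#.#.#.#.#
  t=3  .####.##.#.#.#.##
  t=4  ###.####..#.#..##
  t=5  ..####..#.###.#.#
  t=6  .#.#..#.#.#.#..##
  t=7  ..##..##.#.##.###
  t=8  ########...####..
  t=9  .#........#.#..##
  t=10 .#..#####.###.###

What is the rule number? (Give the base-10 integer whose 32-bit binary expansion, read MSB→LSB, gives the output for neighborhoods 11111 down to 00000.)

  ##### -> .   bit 31 = 0  t=4,i=0
  ####. -> .   bit 30 = 0  t=1,i=13
  ###.# -> #   bit 29 = 1  t=1,i=6
  ###.. -> .   bit 28 = 0  t=4,i=7
  ##.## -> #   bit 27 = 1  t=3,i=0
  ##.#. -> .   bit 26 = 0  t=0,i=7
  ##..# -> #   bit 25 = 1  t=2,i=4
  ##... -> .   bit 24 = 0  t=8,i=8
  #.### -> #   bit 23 = 1  t=3,i=1
  #.##. -> #   bit 22 = 1  t=3,i=6
  #.#.# -> .   bit 21 = 0  t=2,i=8
  #.#.. -> #   bit 20 = 1  t=0,i=8
  #..## -> #   bit 19 = 1  t=0,i=4
  #..#. -> .   bit 18 = 0  t=0,i=1
  #...# -> .   bit 17 = 0  t=8,i=9
  #.... -> .   bit 16 = 0  t=0,i=10
  .#### -> #   bit 15 = 1  t=1,i=12
  .###. -> .   bit 14 = 0  t=1,i=5
  .##.# -> #   bit 13 = 1  t=0,i=6
  .##.. -> #   bit 12 = 1  t=2,i=3
  .#.## -> .   bit 11 = 0  t=3,i=14
  .#.#. -> #   bit 10 = 1  t=2,i=7
  .#..# -> .   bit 9 = 0  t=0,i=0
  .#... -> .   bit 8 = 0  t=0,i=9
  ..### -> .   bit 7 = 0  t=1,i=4
  ..##. -> #   bit 6 = 1  t=0,i=5
  ..#.# -> #   bit 5 = 1  t=2,i=6
  ..#.. -> .   bit 4 = 0  t=0,i=2
  ...## -> #   bit 3 = 1  t=0,i=12
  ...#. -> .   bit 2 = 0  t=9,i=9
  ....# -> #   bit 1 = 1  t=0,i=11
  ..... -> #   bit 0 = 1  t=9,i=4
  bits 00101010110110001011010001101011 = 718845035

718845035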